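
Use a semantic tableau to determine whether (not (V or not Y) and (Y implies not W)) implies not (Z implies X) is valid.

Not valid

Assume the negation and expand:
Initial set: {F ((not (V or not Y) and (Y implies not W)) implies not (Z implies X))}.
F ((not (V or not Y) and (Y implies not W)) implies not (Z implies X)): α-rule — add T (not (V or not Y) and (Y implies not W)), F not (Z implies X).
T (not (V or not Y) and (Y implies not W)): α-rule — add T not (V or not Y), T (Y implies not W).
T not (V or not Y): α-rule — add F V, F not Y.
F not (Z implies X): β-rule — branch into F Z  //  T X.
  branch 1 (add F Z):
    T (Y implies not W): β-rule — branch into F Y  //  T not W.
      branch 1.1 (add F Y):
        × closes — contains both Y and not Y.
      branch 1.2 (add T not W):
        ○ open, literals {V=false, W=false, Y=true, Z=false}.
  branch 2 (add T X):
    T (Y implies not W): β-rule — branch into F Y  //  T not W.
      branch 2.1 (add F Y):
        × closes — contains both Y and not Y.
      branch 2.2 (add T not W):
        ○ open, literals {V=false, W=false, X=true, Y=true}.
2 branches closed, 2 open.
An open branch gives a countermodel: V=false, W=false, Y=true, Z=false (unmentioned atoms arbitrary); under it the original formula is false.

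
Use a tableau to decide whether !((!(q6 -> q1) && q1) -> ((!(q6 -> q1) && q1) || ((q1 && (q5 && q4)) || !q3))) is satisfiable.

Initial set: {!((!(q6 -> q1) && q1) -> ((!(q6 -> q1) && q1) || ((q1 && (q5 && q4)) || !q3)))}.
!((!(q6 -> q1) && q1) -> ((!(q6 -> q1) && q1) || ((q1 && (q5 && q4)) || !q3))): α-rule — add (!(q6 -> q1) && q1), !((!(q6 -> q1) && q1) || ((q1 && (q5 && q4)) || !q3)).
(!(q6 -> q1) && q1): α-rule — add !(q6 -> q1), q1.
!((!(q6 -> q1) && q1) || ((q1 && (q5 && q4)) || !q3)): α-rule — add !(!(q6 -> q1) && q1), !((q1 && (q5 && q4)) || !q3).
!(q6 -> q1): α-rule — add q6, !q1.
× closes — contains both q1 and !q1.
All 1 branch closes.
Every branch closed; the formula is unsatisfiable.

Unsatisfiable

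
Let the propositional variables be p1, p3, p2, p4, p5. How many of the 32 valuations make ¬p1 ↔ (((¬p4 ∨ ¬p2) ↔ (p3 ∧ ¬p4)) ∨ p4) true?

Initial set: {(¬p1 ↔ (((¬p4 ∨ ¬p2) ↔ (p3 ∧ ¬p4)) ∨ p4))}.
(¬p1 ↔ (((¬p4 ∨ ¬p2) ↔ (p3 ∧ ¬p4)) ∨ p4)): β-rule — branch into ¬p1, (((¬p4 ∨ ¬p2) ↔ (p3 ∧ ¬p4)) ∨ p4)  //  ¬¬p1, ¬(((¬p4 ∨ ¬p2) ↔ (p3 ∧ ¬p4)) ∨ p4).
  branch 1 (add ¬p1, (((¬p4 ∨ ¬p2) ↔ (p3 ∧ ¬p4)) ∨ p4)):
    (((¬p4 ∨ ¬p2) ↔ (p3 ∧ ¬p4)) ∨ p4): β-rule — branch into ((¬p4 ∨ ¬p2) ↔ (p3 ∧ ¬p4))  //  p4.
      branch 1.1 (add ((¬p4 ∨ ¬p2) ↔ (p3 ∧ ¬p4))):
        ((¬p4 ∨ ¬p2) ↔ (p3 ∧ ¬p4)): β-rule — branch into (¬p4 ∨ ¬p2), (p3 ∧ ¬p4)  //  ¬(¬p4 ∨ ¬p2), ¬(p3 ∧ ¬p4).
          branch 1.1.1 (add (¬p4 ∨ ¬p2), (p3 ∧ ¬p4)):
            (p3 ∧ ¬p4): α-rule — add p3, ¬p4.
            (¬p4 ∨ ¬p2): β-rule — branch into ¬p4  //  ¬p2.
              branch 1.1.1.1 (add ¬p4):
                ○ open, literals {p1=0, p3=1, p4=0}.
              branch 1.1.1.2 (add ¬p2):
                ○ open, literals {p1=0, p2=0, p3=1, p4=0}.
          branch 1.1.2 (add ¬(¬p4 ∨ ¬p2), ¬(p3 ∧ ¬p4)):
            ¬(¬p4 ∨ ¬p2): α-rule — add ¬¬p4, ¬¬p2.
            ¬(p3 ∧ ¬p4): β-rule — branch into ¬p3  //  ¬¬p4.
              branch 1.1.2.1 (add ¬p3):
                ○ open, literals {p1=0, p2=1, p3=0, p4=1}.
              branch 1.1.2.2 (add ¬¬p4):
                ○ open, literals {p1=0, p2=1, p4=1}.
      branch 1.2 (add p4):
        ○ open, literals {p1=0, p4=1}.
  branch 2 (add ¬¬p1, ¬(((¬p4 ∨ ¬p2) ↔ (p3 ∧ ¬p4)) ∨ p4)):
    ¬(((¬p4 ∨ ¬p2) ↔ (p3 ∧ ¬p4)) ∨ p4): α-rule — add ¬((¬p4 ∨ ¬p2) ↔ (p3 ∧ ¬p4)), ¬p4.
    ¬((¬p4 ∨ ¬p2) ↔ (p3 ∧ ¬p4)): β-rule — branch into (¬p4 ∨ ¬p2), ¬(p3 ∧ ¬p4)  //  ¬(¬p4 ∨ ¬p2), (p3 ∧ ¬p4).
      branch 2.1 (add (¬p4 ∨ ¬p2), ¬(p3 ∧ ¬p4)):
        (¬p4 ∨ ¬p2): β-rule — branch into ¬p4  //  ¬p2.
          branch 2.1.1 (add ¬p4):
            ¬(p3 ∧ ¬p4): β-rule — branch into ¬p3  //  ¬¬p4.
              branch 2.1.1.1 (add ¬p3):
                ○ open, literals {p1=1, p3=0, p4=0}.
              branch 2.1.1.2 (add ¬¬p4):
                × closes — contains both p4 and ¬p4.
          branch 2.1.2 (add ¬p2):
            ¬(p3 ∧ ¬p4): β-rule — branch into ¬p3  //  ¬¬p4.
              branch 2.1.2.1 (add ¬p3):
                ○ open, literals {p1=1, p2=0, p3=0, p4=0}.
              branch 2.1.2.2 (add ¬¬p4):
                × closes — contains both p4 and ¬p4.
      branch 2.2 (add ¬(¬p4 ∨ ¬p2), (p3 ∧ ¬p4)):
        ¬(¬p4 ∨ ¬p2): α-rule — add ¬¬p4, ¬¬p2.
        × closes — contains both p4 and ¬p4.
3 branches closed, 7 open.
Each open branch fixes some atoms; the unmentioned ones are free. Counting distinct full assignments: branch {p1=0, p3=1, p4=0} (p2, p5) contributes 4 new; branch {p1=0, p2=0, p3=1, p4=0} (p5) contributes 0 new; branch {p1=0, p2=1, p3=0, p4=1} (p5) contributes 2 new; branch {p1=0, p2=1, p4=1} (p3, p5) contributes 2 new; branch {p1=0, p4=1} (p3, p2, p5) contributes 4 new; branch {p1=1, p3=0, p4=0} (p2, p5) contributes 4 new; branch {p1=1, p2=0, p3=0, p4=0} (p5) contributes 0 new. Total: 16.

16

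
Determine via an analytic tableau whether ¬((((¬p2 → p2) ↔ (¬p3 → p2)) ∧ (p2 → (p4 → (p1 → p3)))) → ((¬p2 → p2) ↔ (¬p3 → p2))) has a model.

Initial set: {¬((((¬p2 → p2) ↔ (¬p3 → p2)) ∧ (p2 → (p4 → (p1 → p3)))) → ((¬p2 → p2) ↔ (¬p3 → p2)))}.
¬((((¬p2 → p2) ↔ (¬p3 → p2)) ∧ (p2 → (p4 → (p1 → p3)))) → ((¬p2 → p2) ↔ (¬p3 → p2))): α-rule — add (((¬p2 → p2) ↔ (¬p3 → p2)) ∧ (p2 → (p4 → (p1 → p3)))), ¬((¬p2 → p2) ↔ (¬p3 → p2)).
(((¬p2 → p2) ↔ (¬p3 → p2)) ∧ (p2 → (p4 → (p1 → p3)))): α-rule — add ((¬p2 → p2) ↔ (¬p3 → p2)), (p2 → (p4 → (p1 → p3))).
¬((¬p2 → p2) ↔ (¬p3 → p2)): β-rule — branch into (¬p2 → p2), ¬(¬p3 → p2)  //  ¬(¬p2 → p2), (¬p3 → p2).
  branch 1 (add (¬p2 → p2), ¬(¬p3 → p2)):
    ¬(¬p3 → p2): α-rule — add ¬p3, ¬p2.
    ((¬p2 → p2) ↔ (¬p3 → p2)): β-rule — branch into (¬p2 → p2), (¬p3 → p2)  //  ¬(¬p2 → p2), ¬(¬p3 → p2).
      branch 1.1 (add (¬p2 → p2), (¬p3 → p2)):
        (p2 → (p4 → (p1 → p3))): β-rule — branch into ¬p2  //  (p4 → (p1 → p3)).
          branch 1.1.1 (add ¬p2):
            (¬p2 → p2): β-rule — branch into ¬¬p2  //  p2.
              branch 1.1.1.1 (add ¬¬p2):
                × closes — contains both p2 and ¬p2.
              branch 1.1.1.2 (add p2):
                × closes — contains both p2 and ¬p2.
          branch 1.1.2 (add (p4 → (p1 → p3))):
            (¬p2 → p2): β-rule — branch into ¬¬p2  //  p2.
              branch 1.1.2.1 (add ¬¬p2):
                × closes — contains both p2 and ¬p2.
              branch 1.1.2.2 (add p2):
                × closes — contains both p2 and ¬p2.
      branch 1.2 (add ¬(¬p2 → p2), ¬(¬p3 → p2)):
        ¬(¬p2 → p2): α-rule — add ¬p2, ¬p2.
        ¬(¬p3 → p2): α-rule — add ¬p3, ¬p2.
        (p2 → (p4 → (p1 → p3))): β-rule — branch into ¬p2  //  (p4 → (p1 → p3)).
          branch 1.2.1 (add ¬p2):
            (¬p2 → p2): β-rule — branch into ¬¬p2  //  p2.
              branch 1.2.1.1 (add ¬¬p2):
                × closes — contains both p2 and ¬p2.
              branch 1.2.1.2 (add p2):
                × closes — contains both p2 and ¬p2.
          branch 1.2.2 (add (p4 → (p1 → p3))):
            (¬p2 → p2): β-rule — branch into ¬¬p2  //  p2.
              branch 1.2.2.1 (add ¬¬p2):
                × closes — contains both p2 and ¬p2.
              branch 1.2.2.2 (add p2):
                × closes — contains both p2 and ¬p2.
  branch 2 (add ¬(¬p2 → p2), (¬p3 → p2)):
    ¬(¬p2 → p2): α-rule — add ¬p2, ¬p2.
    ((¬p2 → p2) ↔ (¬p3 → p2)): β-rule — branch into (¬p2 → p2), (¬p3 → p2)  //  ¬(¬p2 → p2), ¬(¬p3 → p2).
      branch 2.1 (add (¬p2 → p2), (¬p3 → p2)):
        (p2 → (p4 → (p1 → p3))): β-rule — branch into ¬p2  //  (p4 → (p1 → p3)).
          branch 2.1.1 (add ¬p2):
            (¬p3 → p2): β-rule — branch into ¬¬p3  //  p2.
              branch 2.1.1.1 (add ¬¬p3):
                (¬p2 → p2): β-rule — branch into ¬¬p2  //  p2.
                  branch 2.1.1.1.1 (add ¬¬p2):
                    × closes — contains both p2 and ¬p2.
                  branch 2.1.1.1.2 (add p2):
                    × closes — contains both p2 and ¬p2.
              branch 2.1.1.2 (add p2):
                × closes — contains both p2 and ¬p2.
          branch 2.1.2 (add (p4 → (p1 → p3))):
            (¬p3 → p2): β-rule — branch into ¬¬p3  //  p2.
              branch 2.1.2.1 (add ¬¬p3):
                (¬p2 → p2): β-rule — branch into ¬¬p2  //  p2.
                  branch 2.1.2.1.1 (add ¬¬p2):
                    × closes — contains both p2 and ¬p2.
                  branch 2.1.2.1.2 (add p2):
                    × closes — contains both p2 and ¬p2.
              branch 2.1.2.2 (add p2):
                × closes — contains both p2 and ¬p2.
      branch 2.2 (add ¬(¬p2 → p2), ¬(¬p3 → p2)):
        ¬(¬p2 → p2): α-rule — add ¬p2, ¬p2.
        ¬(¬p3 → p2): α-rule — add ¬p3, ¬p2.
        (p2 → (p4 → (p1 → p3))): β-rule — branch into ¬p2  //  (p4 → (p1 → p3)).
          branch 2.2.1 (add ¬p2):
            (¬p3 → p2): β-rule — branch into ¬¬p3  //  p2.
              branch 2.2.1.1 (add ¬¬p3):
                × closes — contains both p3 and ¬p3.
              branch 2.2.1.2 (add p2):
                × closes — contains both p2 and ¬p2.
          branch 2.2.2 (add (p4 → (p1 → p3))):
            (¬p3 → p2): β-rule — branch into ¬¬p3  //  p2.
              branch 2.2.2.1 (add ¬¬p3):
                × closes — contains both p3 and ¬p3.
              branch 2.2.2.2 (add p2):
                × closes — contains both p2 and ¬p2.
All 18 branches close.
Every branch closed; the formula is unsatisfiable.

Unsatisfiable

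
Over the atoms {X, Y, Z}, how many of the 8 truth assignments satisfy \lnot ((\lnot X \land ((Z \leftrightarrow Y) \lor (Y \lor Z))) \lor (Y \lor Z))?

Initial set: {\lnot ((\lnot X \land ((Z \leftrightarrow Y) \lor (Y \lor Z))) \lor (Y \lor Z))}.
\lnot ((\lnot X \land ((Z \leftrightarrow Y) \lor (Y \lor Z))) \lor (Y \lor Z)): α-rule — add \lnot (\lnot X \land ((Z \leftrightarrow Y) \lor (Y \lor Z))), \lnot (Y \lor Z).
\lnot (Y \lor Z): α-rule — add \lnot Y, \lnot Z.
\lnot (\lnot X \land ((Z \leftrightarrow Y) \lor (Y \lor Z))): β-rule — branch into \lnot \lnot X  //  \lnot ((Z \leftrightarrow Y) \lor (Y \lor Z)).
  branch 1 (add \lnot \lnot X):
    ○ open, literals {X=T, Y=F, Z=F}.
  branch 2 (add \lnot ((Z \leftrightarrow Y) \lor (Y \lor Z))):
    \lnot ((Z \leftrightarrow Y) \lor (Y \lor Z)): α-rule — add \lnot (Z \leftrightarrow Y), \lnot (Y \lor Z).
    \lnot (Y \lor Z): α-rule — add \lnot Y, \lnot Z.
    \lnot (Z \leftrightarrow Y): β-rule — branch into Z, \lnot Y  //  \lnot Z, Y.
      branch 2.1 (add Z, \lnot Y):
        × closes — contains both Z and \lnot Z.
      branch 2.2 (add \lnot Z, Y):
        × closes — contains both Y and \lnot Y.
2 branches closed, 1 open.
Each open branch fixes some atoms; the unmentioned ones are free. Counting distinct full assignments: branch {X=T, Y=F, Z=F} (none free) contributes 1 new. Total: 1.

1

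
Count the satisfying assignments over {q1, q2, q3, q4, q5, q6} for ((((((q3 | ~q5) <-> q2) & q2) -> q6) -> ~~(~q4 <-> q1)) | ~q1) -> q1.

Initial set: {(((((((q3 | ~q5) <-> q2) & q2) -> q6) -> ~~(~q4 <-> q1)) | ~q1) -> q1)}.
(((((((q3 | ~q5) <-> q2) & q2) -> q6) -> ~~(~q4 <-> q1)) | ~q1) -> q1): β-rule — branch into ~((((((q3 | ~q5) <-> q2) & q2) -> q6) -> ~~(~q4 <-> q1)) | ~q1)  //  q1.
  branch 1 (add ~((((((q3 | ~q5) <-> q2) & q2) -> q6) -> ~~(~q4 <-> q1)) | ~q1)):
    ~((((((q3 | ~q5) <-> q2) & q2) -> q6) -> ~~(~q4 <-> q1)) | ~q1): α-rule — add ~(((((q3 | ~q5) <-> q2) & q2) -> q6) -> ~~(~q4 <-> q1)), ~~q1.
    ~(((((q3 | ~q5) <-> q2) & q2) -> q6) -> ~~(~q4 <-> q1)): α-rule — add ((((q3 | ~q5) <-> q2) & q2) -> q6), ~~~(~q4 <-> q1).
    ~~~(~q4 <-> q1): drop double negation, giving ~(~q4 <-> q1).
    ((((q3 | ~q5) <-> q2) & q2) -> q6): β-rule — branch into ~(((q3 | ~q5) <-> q2) & q2)  //  q6.
      branch 1.1 (add ~(((q3 | ~q5) <-> q2) & q2)):
        ~(~q4 <-> q1): β-rule — branch into ~q4, ~q1  //  ~~q4, q1.
          branch 1.1.1 (add ~q4, ~q1):
            × closes — contains both q1 and ~q1.
          branch 1.1.2 (add ~~q4, q1):
            ~(((q3 | ~q5) <-> q2) & q2): β-rule — branch into ~((q3 | ~q5) <-> q2)  //  ~q2.
              branch 1.1.2.1 (add ~((q3 | ~q5) <-> q2)):
                ~((q3 | ~q5) <-> q2): β-rule — branch into (q3 | ~q5), ~q2  //  ~(q3 | ~q5), q2.
                  branch 1.1.2.1.1 (add (q3 | ~q5), ~q2):
                    (q3 | ~q5): β-rule — branch into q3  //  ~q5.
                      branch 1.1.2.1.1.1 (add q3):
                        ○ open, literals {q1=T, q2=F, q3=T, q4=T}.
                      branch 1.1.2.1.1.2 (add ~q5):
                        ○ open, literals {q1=T, q2=F, q4=T, q5=F}.
                  branch 1.1.2.1.2 (add ~(q3 | ~q5), q2):
                    ~(q3 | ~q5): α-rule — add ~q3, ~~q5.
                    ○ open, literals {q1=T, q2=T, q3=F, q4=T, q5=T}.
              branch 1.1.2.2 (add ~q2):
                ○ open, literals {q1=T, q2=F, q4=T}.
      branch 1.2 (add q6):
        ~(~q4 <-> q1): β-rule — branch into ~q4, ~q1  //  ~~q4, q1.
          branch 1.2.1 (add ~q4, ~q1):
            × closes — contains both q1 and ~q1.
          branch 1.2.2 (add ~~q4, q1):
            ○ open, literals {q1=T, q4=T, q6=T}.
  branch 2 (add q1):
    ○ open, literals {q1=T}.
2 branches closed, 6 open.
Each open branch fixes some atoms; the unmentioned ones are free. Counting distinct full assignments: branch {q1=T, q2=F, q3=T, q4=T} (q5, q6) contributes 4 new; branch {q1=T, q2=F, q4=T, q5=F} (q3, q6) contributes 2 new; branch {q1=T, q2=T, q3=F, q4=T, q5=T} (q6) contributes 2 new; branch {q1=T, q2=F, q4=T} (q3, q5, q6) contributes 2 new; branch {q1=T, q4=T, q6=T} (q2, q3, q5) contributes 3 new; branch {q1=T} (q2, q3, q4, q5, q6) contributes 19 new. Total: 32.

32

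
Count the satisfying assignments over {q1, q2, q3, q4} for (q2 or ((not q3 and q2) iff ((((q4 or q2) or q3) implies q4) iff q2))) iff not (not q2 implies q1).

Initial set: {T ((q2 or ((not q3 and q2) iff ((((q4 or q2) or q3) implies q4) iff q2))) iff not (not q2 implies q1))}.
T ((q2 or ((not q3 and q2) iff ((((q4 or q2) or q3) implies q4) iff q2))) iff not (not q2 implies q1)): β-rule — branch into T (q2 or ((not q3 and q2) iff ((((q4 or q2) or q3) implies q4) iff q2))), T not (not q2 implies q1)  //  F (q2 or ((not q3 and q2) iff ((((q4 or q2) or q3) implies q4) iff q2))), F not (not q2 implies q1).
  branch 1 (add T (q2 or ((not q3 and q2) iff ((((q4 or q2) or q3) implies q4) iff q2))), T not (not q2 implies q1)):
    T not (not q2 implies q1): α-rule — add T not q2, F q1.
    T (q2 or ((not q3 and q2) iff ((((q4 or q2) or q3) implies q4) iff q2))): β-rule — branch into T q2  //  T ((not q3 and q2) iff ((((q4 or q2) or q3) implies q4) iff q2)).
      branch 1.1 (add T q2):
        × closes — contains both q2 and not q2.
      branch 1.2 (add T ((not q3 and q2) iff ((((q4 or q2) or q3) implies q4) iff q2))):
        T ((not q3 and q2) iff ((((q4 or q2) or q3) implies q4) iff q2)): β-rule — branch into T (not q3 and q2), T ((((q4 or q2) or q3) implies q4) iff q2)  //  F (not q3 and q2), F ((((q4 or q2) or q3) implies q4) iff q2).
          branch 1.2.1 (add T (not q3 and q2), T ((((q4 or q2) or q3) implies q4) iff q2)):
            T (not q3 and q2): α-rule — add T not q3, T q2.
            × closes — contains both q2 and not q2.
          branch 1.2.2 (add F (not q3 and q2), F ((((q4 or q2) or q3) implies q4) iff q2)):
            F (not q3 and q2): β-rule — branch into F not q3  //  F q2.
              branch 1.2.2.1 (add F not q3):
                F ((((q4 or q2) or q3) implies q4) iff q2): β-rule — branch into T (((q4 or q2) or q3) implies q4), F q2  //  F (((q4 or q2) or q3) implies q4), T q2.
                  branch 1.2.2.1.1 (add T (((q4 or q2) or q3) implies q4), F q2):
                    T (((q4 or q2) or q3) implies q4): β-rule — branch into F ((q4 or q2) or q3)  //  T q4.
                      branch 1.2.2.1.1.1 (add F ((q4 or q2) or q3)):
                        F ((q4 or q2) or q3): α-rule — add F (q4 or q2), F q3.
                        × closes — contains both q3 and not q3.
                      branch 1.2.2.1.1.2 (add T q4):
                        ○ open, literals {q1=0, q2=0, q3=1, q4=1}.
                  branch 1.2.2.1.2 (add F (((q4 or q2) or q3) implies q4), T q2):
                    × closes — contains both q2 and not q2.
              branch 1.2.2.2 (add F q2):
                F ((((q4 or q2) or q3) implies q4) iff q2): β-rule — branch into T (((q4 or q2) or q3) implies q4), F q2  //  F (((q4 or q2) or q3) implies q4), T q2.
                  branch 1.2.2.2.1 (add T (((q4 or q2) or q3) implies q4), F q2):
                    T (((q4 or q2) or q3) implies q4): β-rule — branch into F ((q4 or q2) or q3)  //  T q4.
                      branch 1.2.2.2.1.1 (add F ((q4 or q2) or q3)):
                        F ((q4 or q2) or q3): α-rule — add F (q4 or q2), F q3.
                        F (q4 or q2): α-rule — add F q4, F q2.
                        ○ open, literals {q1=0, q2=0, q3=0, q4=0}.
                      branch 1.2.2.2.1.2 (add T q4):
                        ○ open, literals {q1=0, q2=0, q4=1}.
                  branch 1.2.2.2.2 (add F (((q4 or q2) or q3) implies q4), T q2):
                    × closes — contains both q2 and not q2.
  branch 2 (add F (q2 or ((not q3 and q2) iff ((((q4 or q2) or q3) implies q4) iff q2))), F not (not q2 implies q1)):
    F (q2 or ((not q3 and q2) iff ((((q4 or q2) or q3) implies q4) iff q2))): α-rule — add F q2, F ((not q3 and q2) iff ((((q4 or q2) or q3) implies q4) iff q2)).
    F not (not q2 implies q1): β-rule — branch into F not q2  //  T q1.
      branch 2.1 (add F not q2):
        × closes — contains both q2 and not q2.
      branch 2.2 (add T q1):
        F ((not q3 and q2) iff ((((q4 or q2) or q3) implies q4) iff q2)): β-rule — branch into T (not q3 and q2), F ((((q4 or q2) or q3) implies q4) iff q2)  //  F (not q3 and q2), T ((((q4 or q2) or q3) implies q4) iff q2).
          branch 2.2.1 (add T (not q3 and q2), F ((((q4 or q2) or q3) implies q4) iff q2)):
            T (not q3 and q2): α-rule — add T not q3, T q2.
            × closes — contains both q2 and not q2.
          branch 2.2.2 (add F (not q3 and q2), T ((((q4 or q2) or q3) implies q4) iff q2)):
            F (not q3 and q2): β-rule — branch into F not q3  //  F q2.
              branch 2.2.2.1 (add F not q3):
                T ((((q4 or q2) or q3) implies q4) iff q2): β-rule — branch into T (((q4 or q2) or q3) implies q4), T q2  //  F (((q4 or q2) or q3) implies q4), F q2.
                  branch 2.2.2.1.1 (add T (((q4 or q2) or q3) implies q4), T q2):
                    × closes — contains both q2 and not q2.
                  branch 2.2.2.1.2 (add F (((q4 or q2) or q3) implies q4), F q2):
                    F (((q4 or q2) or q3) implies q4): α-rule — add T ((q4 or q2) or q3), F q4.
                    T ((q4 or q2) or q3): β-rule — branch into T (q4 or q2)  //  T q3.
                      branch 2.2.2.1.2.1 (add T (q4 or q2)):
                        T (q4 or q2): β-rule — branch into T q4  //  T q2.
                          branch 2.2.2.1.2.1.1 (add T q4):
                            × closes — contains both q4 and not q4.
                          branch 2.2.2.1.2.1.2 (add T q2):
                            × closes — contains both q2 and not q2.
                      branch 2.2.2.1.2.2 (add T q3):
                        ○ open, literals {q1=1, q2=0, q3=1, q4=0}.
              branch 2.2.2.2 (add F q2):
                T ((((q4 or q2) or q3) implies q4) iff q2): β-rule — branch into T (((q4 or q2) or q3) implies q4), T q2  //  F (((q4 or q2) or q3) implies q4), F q2.
                  branch 2.2.2.2.1 (add T (((q4 or q2) or q3) implies q4), T q2):
                    × closes — contains both q2 and not q2.
                  branch 2.2.2.2.2 (add F (((q4 or q2) or q3) implies q4), F q2):
                    F (((q4 or q2) or q3) implies q4): α-rule — add T ((q4 or q2) or q3), F q4.
                    T ((q4 or q2) or q3): β-rule — branch into T (q4 or q2)  //  T q3.
                      branch 2.2.2.2.2.1 (add T (q4 or q2)):
                        T (q4 or q2): β-rule — branch into T q4  //  T q2.
                          branch 2.2.2.2.2.1.1 (add T q4):
                            × closes — contains both q4 and not q4.
                          branch 2.2.2.2.2.1.2 (add T q2):
                            × closes — contains both q2 and not q2.
                      branch 2.2.2.2.2.2 (add T q3):
                        ○ open, literals {q1=1, q2=0, q3=1, q4=0}.
13 branches closed, 5 open.
Each open branch fixes some atoms; the unmentioned ones are free. Counting distinct full assignments: branch {q1=0, q2=0, q3=1, q4=1} (none free) contributes 1 new; branch {q1=0, q2=0, q3=0, q4=0} (none free) contributes 1 new; branch {q1=0, q2=0, q4=1} (q3) contributes 1 new; branch {q1=1, q2=0, q3=1, q4=0} (none free) contributes 1 new; branch {q1=1, q2=0, q3=1, q4=0} (none free) contributes 0 new. Total: 4.

4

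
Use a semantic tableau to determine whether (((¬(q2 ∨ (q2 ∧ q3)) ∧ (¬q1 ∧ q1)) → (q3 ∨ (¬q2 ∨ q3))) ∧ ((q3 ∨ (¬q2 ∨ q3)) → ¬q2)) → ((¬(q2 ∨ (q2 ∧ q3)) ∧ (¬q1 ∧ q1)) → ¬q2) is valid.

Valid

Assume the negation and expand:
Initial set: {¬((((¬(q2 ∨ (q2 ∧ q3)) ∧ (¬q1 ∧ q1)) → (q3 ∨ (¬q2 ∨ q3))) ∧ ((q3 ∨ (¬q2 ∨ q3)) → ¬q2)) → ((¬(q2 ∨ (q2 ∧ q3)) ∧ (¬q1 ∧ q1)) → ¬q2))}.
¬((((¬(q2 ∨ (q2 ∧ q3)) ∧ (¬q1 ∧ q1)) → (q3 ∨ (¬q2 ∨ q3))) ∧ ((q3 ∨ (¬q2 ∨ q3)) → ¬q2)) → ((¬(q2 ∨ (q2 ∧ q3)) ∧ (¬q1 ∧ q1)) → ¬q2)): α-rule — add (((¬(q2 ∨ (q2 ∧ q3)) ∧ (¬q1 ∧ q1)) → (q3 ∨ (¬q2 ∨ q3))) ∧ ((q3 ∨ (¬q2 ∨ q3)) → ¬q2)), ¬((¬(q2 ∨ (q2 ∧ q3)) ∧ (¬q1 ∧ q1)) → ¬q2).
(((¬(q2 ∨ (q2 ∧ q3)) ∧ (¬q1 ∧ q1)) → (q3 ∨ (¬q2 ∨ q3))) ∧ ((q3 ∨ (¬q2 ∨ q3)) → ¬q2)): α-rule — add ((¬(q2 ∨ (q2 ∧ q3)) ∧ (¬q1 ∧ q1)) → (q3 ∨ (¬q2 ∨ q3))), ((q3 ∨ (¬q2 ∨ q3)) → ¬q2).
¬((¬(q2 ∨ (q2 ∧ q3)) ∧ (¬q1 ∧ q1)) → ¬q2): α-rule — add (¬(q2 ∨ (q2 ∧ q3)) ∧ (¬q1 ∧ q1)), ¬¬q2.
(¬(q2 ∨ (q2 ∧ q3)) ∧ (¬q1 ∧ q1)): α-rule — add ¬(q2 ∨ (q2 ∧ q3)), (¬q1 ∧ q1).
¬(q2 ∨ (q2 ∧ q3)): α-rule — add ¬q2, ¬(q2 ∧ q3).
× closes — contains both q2 and ¬q2.
All 1 branch closes.
Every branch closed, so the negation is unsatisfiable and the formula is valid.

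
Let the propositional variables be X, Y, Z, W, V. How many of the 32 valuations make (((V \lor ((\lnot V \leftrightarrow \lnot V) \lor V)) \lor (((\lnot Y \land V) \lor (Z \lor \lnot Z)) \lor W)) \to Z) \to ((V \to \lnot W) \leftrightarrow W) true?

20

Initial set: {((((V \lor ((\lnot V \leftrightarrow \lnot V) \lor V)) \lor (((\lnot Y \land V) \lor (Z \lor \lnot Z)) \lor W)) \to Z) \to ((V \to \lnot W) \leftrightarrow W))}.
((((V \lor ((\lnot V \leftrightarrow \lnot V) \lor V)) \lor (((\lnot Y \land V) \lor (Z \lor \lnot Z)) \lor W)) \to Z) \to ((V \to \lnot W) \leftrightarrow W)): β-rule — branch into \lnot (((V \lor ((\lnot V \leftrightarrow \lnot V) \lor V)) \lor (((\lnot Y \land V) \lor (Z \lor \lnot Z)) \lor W)) \to Z)  //  ((V \to \lnot W) \leftrightarrow W).
  branch 1 (add \lnot (((V \lor ((\lnot V \leftrightarrow \lnot V) \lor V)) \lor (((\lnot Y \land V) \lor (Z \lor \lnot Z)) \lor W)) \to Z)):
    \lnot (((V \lor ((\lnot V \leftrightarrow \lnot V) \lor V)) \lor (((\lnot Y \land V) \lor (Z \lor \lnot Z)) \lor W)) \to Z): α-rule — add ((V \lor ((\lnot V \leftrightarrow \lnot V) \lor V)) \lor (((\lnot Y \land V) \lor (Z \lor \lnot Z)) \lor W)), \lnot Z.
    ((V \lor ((\lnot V \leftrightarrow \lnot V) \lor V)) \lor (((\lnot Y \land V) \lor (Z \lor \lnot Z)) \lor W)): β-rule — branch into (V \lor ((\lnot V \leftrightarrow \lnot V) \lor V))  //  (((\lnot Y \land V) \lor (Z \lor \lnot Z)) \lor W).
      branch 1.1 (add (V \lor ((\lnot V \leftrightarrow \lnot V) \lor V))):
        (V \lor ((\lnot V \leftrightarrow \lnot V) \lor V)): β-rule — branch into V  //  ((\lnot V \leftrightarrow \lnot V) \lor V).
          branch 1.1.1 (add V):
            ○ open, literals {V=true, Z=false}.
          branch 1.1.2 (add ((\lnot V \leftrightarrow \lnot V) \lor V)):
            ((\lnot V \leftrightarrow \lnot V) \lor V): β-rule — branch into (\lnot V \leftrightarrow \lnot V)  //  V.
              branch 1.1.2.1 (add (\lnot V \leftrightarrow \lnot V)):
                (\lnot V \leftrightarrow \lnot V): β-rule — branch into \lnot V, \lnot V  //  \lnot \lnot V, \lnot \lnot V.
                  branch 1.1.2.1.1 (add \lnot V, \lnot V):
                    ○ open, literals {V=false, Z=false}.
                  branch 1.1.2.1.2 (add \lnot \lnot V, \lnot \lnot V):
                    ○ open, literals {V=true, Z=false}.
              branch 1.1.2.2 (add V):
                ○ open, literals {V=true, Z=false}.
      branch 1.2 (add (((\lnot Y \land V) \lor (Z \lor \lnot Z)) \lor W)):
        (((\lnot Y \land V) \lor (Z \lor \lnot Z)) \lor W): β-rule — branch into ((\lnot Y \land V) \lor (Z \lor \lnot Z))  //  W.
          branch 1.2.1 (add ((\lnot Y \land V) \lor (Z \lor \lnot Z))):
            ((\lnot Y \land V) \lor (Z \lor \lnot Z)): β-rule — branch into (\lnot Y \land V)  //  (Z \lor \lnot Z).
              branch 1.2.1.1 (add (\lnot Y \land V)):
                (\lnot Y \land V): α-rule — add \lnot Y, V.
                ○ open, literals {V=true, Y=false, Z=false}.
              branch 1.2.1.2 (add (Z \lor \lnot Z)):
                (Z \lor \lnot Z): β-rule — branch into Z  //  \lnot Z.
                  branch 1.2.1.2.1 (add Z):
                    × closes — contains both Z and \lnot Z.
                  branch 1.2.1.2.2 (add \lnot Z):
                    ○ open, literals {Z=false}.
          branch 1.2.2 (add W):
            ○ open, literals {W=true, Z=false}.
  branch 2 (add ((V \to \lnot W) \leftrightarrow W)):
    ((V \to \lnot W) \leftrightarrow W): β-rule — branch into (V \to \lnot W), W  //  \lnot (V \to \lnot W), \lnot W.
      branch 2.1 (add (V \to \lnot W), W):
        (V \to \lnot W): β-rule — branch into \lnot V  //  \lnot W.
          branch 2.1.1 (add \lnot V):
            ○ open, literals {V=false, W=true}.
          branch 2.1.2 (add \lnot W):
            × closes — contains both W and \lnot W.
      branch 2.2 (add \lnot (V \to \lnot W), \lnot W):
        \lnot (V \to \lnot W): α-rule — add V, \lnot \lnot W.
        × closes — contains both W and \lnot W.
3 branches closed, 8 open.
Each open branch fixes some atoms; the unmentioned ones are free. Counting distinct full assignments: branch {V=true, Z=false} (X, Y, W) contributes 8 new; branch {V=false, Z=false} (X, Y, W) contributes 8 new; branch {V=true, Z=false} (X, Y, W) contributes 0 new; branch {V=true, Z=false} (X, Y, W) contributes 0 new; branch {V=true, Y=false, Z=false} (X, W) contributes 0 new; branch {Z=false} (X, Y, W, V) contributes 0 new; branch {W=true, Z=false} (X, Y, V) contributes 0 new; branch {V=false, W=true} (X, Y, Z) contributes 4 new. Total: 20.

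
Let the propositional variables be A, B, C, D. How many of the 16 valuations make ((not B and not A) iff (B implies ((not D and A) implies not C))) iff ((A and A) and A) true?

5

Initial set: {(((not B and not A) iff (B implies ((not D and A) implies not C))) iff ((A and A) and A))}.
(((not B and not A) iff (B implies ((not D and A) implies not C))) iff ((A and A) and A)): β-rule — branch into ((not B and not A) iff (B implies ((not D and A) implies not C))), ((A and A) and A)  //  not ((not B and not A) iff (B implies ((not D and A) implies not C))), not ((A and A) and A).
  branch 1 (add ((not B and not A) iff (B implies ((not D and A) implies not C))), ((A and A) and A)):
    ((A and A) and A): α-rule — add (A and A), A.
    (A and A): α-rule — add A, A.
    ((not B and not A) iff (B implies ((not D and A) implies not C))): β-rule — branch into (not B and not A), (B implies ((not D and A) implies not C))  //  not (not B and not A), not (B implies ((not D and A) implies not C)).
      branch 1.1 (add (not B and not A), (B implies ((not D and A) implies not C))):
        (not B and not A): α-rule — add not B, not A.
        × closes — contains both A and not A.
      branch 1.2 (add not (not B and not A), not (B implies ((not D and A) implies not C))):
        not (B implies ((not D and A) implies not C)): α-rule — add B, not ((not D and A) implies not C).
        not ((not D and A) implies not C): α-rule — add (not D and A), not not C.
        (not D and A): α-rule — add not D, A.
        not (not B and not A): β-rule — branch into not not B  //  not not A.
          branch 1.2.1 (add not not B):
            ○ open, literals {A=true, B=true, C=true, D=false}.
          branch 1.2.2 (add not not A):
            ○ open, literals {A=true, B=true, C=true, D=false}.
  branch 2 (add not ((not B and not A) iff (B implies ((not D and A) implies not C))), not ((A and A) and A)):
    not ((not B and not A) iff (B implies ((not D and A) implies not C))): β-rule — branch into (not B and not A), not (B implies ((not D and A) implies not C))  //  not (not B and not A), (B implies ((not D and A) implies not C)).
      branch 2.1 (add (not B and not A), not (B implies ((not D and A) implies not C))):
        (not B and not A): α-rule — add not B, not A.
        not (B implies ((not D and A) implies not C)): α-rule — add B, not ((not D and A) implies not C).
        × closes — contains both B and not B.
      branch 2.2 (add not (not B and not A), (B implies ((not D and A) implies not C))):
        not ((A and A) and A): β-rule — branch into not (A and A)  //  not A.
          branch 2.2.1 (add not (A and A)):
            not (not B and not A): β-rule — branch into not not B  //  not not A.
              branch 2.2.1.1 (add not not B):
                (B implies ((not D and A) implies not C)): β-rule — branch into not B  //  ((not D and A) implies not C).
                  branch 2.2.1.1.1 (add not B):
                    × closes — contains both B and not B.
                  branch 2.2.1.1.2 (add ((not D and A) implies not C)):
                    not (A and A): β-rule — branch into not A  //  not A.
                      branch 2.2.1.1.2.1 (add not A):
                        ((not D and A) implies not C): β-rule — branch into not (not D and A)  //  not C.
                          branch 2.2.1.1.2.1.1 (add not (not D and A)):
                            not (not D and A): β-rule — branch into not not D  //  not A.
                              branch 2.2.1.1.2.1.1.1 (add not not D):
                                ○ open, literals {A=false, B=true, D=true}.
                              branch 2.2.1.1.2.1.1.2 (add not A):
                                ○ open, literals {A=false, B=true}.
                          branch 2.2.1.1.2.1.2 (add not C):
                            ○ open, literals {A=false, B=true, C=false}.
                      branch 2.2.1.1.2.2 (add not A):
                        ((not D and A) implies not C): β-rule — branch into not (not D and A)  //  not C.
                          branch 2.2.1.1.2.2.1 (add not (not D and A)):
                            not (not D and A): β-rule — branch into not not D  //  not A.
                              branch 2.2.1.1.2.2.1.1 (add not not D):
                                ○ open, literals {A=false, B=true, D=true}.
                              branch 2.2.1.1.2.2.1.2 (add not A):
                                ○ open, literals {A=false, B=true}.
                          branch 2.2.1.1.2.2.2 (add not C):
                            ○ open, literals {A=false, B=true, C=false}.
              branch 2.2.1.2 (add not not A):
                (B implies ((not D and A) implies not C)): β-rule — branch into not B  //  ((not D and A) implies not C).
                  branch 2.2.1.2.1 (add not B):
                    not (A and A): β-rule — branch into not A  //  not A.
                      branch 2.2.1.2.1.1 (add not A):
                        × closes — contains both A and not A.
                      branch 2.2.1.2.1.2 (add not A):
                        × closes — contains both A and not A.
                  branch 2.2.1.2.2 (add ((not D and A) implies not C)):
                    not (A and A): β-rule — branch into not A  //  not A.
                      branch 2.2.1.2.2.1 (add not A):
                        × closes — contains both A and not A.
                      branch 2.2.1.2.2.2 (add not A):
                        × closes — contains both A and not A.
          branch 2.2.2 (add not A):
            not (not B and not A): β-rule — branch into not not B  //  not not A.
              branch 2.2.2.1 (add not not B):
                (B implies ((not D and A) implies not C)): β-rule — branch into not B  //  ((not D and A) implies not C).
                  branch 2.2.2.1.1 (add not B):
                    × closes — contains both B and not B.
                  branch 2.2.2.1.2 (add ((not D and A) implies not C)):
                    ((not D and A) implies not C): β-rule — branch into not (not D and A)  //  not C.
                      branch 2.2.2.1.2.1 (add not (not D and A)):
                        not (not D and A): β-rule — branch into not not D  //  not A.
                          branch 2.2.2.1.2.1.1 (add not not D):
                            ○ open, literals {A=false, B=true, D=true}.
                          branch 2.2.2.1.2.1.2 (add not A):
                            ○ open, literals {A=false, B=true}.
                      branch 2.2.2.1.2.2 (add not C):
                        ○ open, literals {A=false, B=true, C=false}.
              branch 2.2.2.2 (add not not A):
                × closes — contains both A and not A.
9 branches closed, 11 open.
Each open branch fixes some atoms; the unmentioned ones are free. Counting distinct full assignments: branch {A=true, B=true, C=true, D=false} (none free) contributes 1 new; branch {A=true, B=true, C=true, D=false} (none free) contributes 0 new; branch {A=false, B=true, D=true} (C) contributes 2 new; branch {A=false, B=true} (C, D) contributes 2 new; branch {A=false, B=true, C=false} (D) contributes 0 new; branch {A=false, B=true, D=true} (C) contributes 0 new; branch {A=false, B=true} (C, D) contributes 0 new; branch {A=false, B=true, C=false} (D) contributes 0 new; branch {A=false, B=true, D=true} (C) contributes 0 new; branch {A=false, B=true} (C, D) contributes 0 new; branch {A=false, B=true, C=false} (D) contributes 0 new. Total: 5.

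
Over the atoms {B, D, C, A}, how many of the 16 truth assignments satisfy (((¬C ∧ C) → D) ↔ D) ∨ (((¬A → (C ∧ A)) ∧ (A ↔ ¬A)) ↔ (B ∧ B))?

12

Initial set: {((((¬C ∧ C) → D) ↔ D) ∨ (((¬A → (C ∧ A)) ∧ (A ↔ ¬A)) ↔ (B ∧ B)))}.
((((¬C ∧ C) → D) ↔ D) ∨ (((¬A → (C ∧ A)) ∧ (A ↔ ¬A)) ↔ (B ∧ B))): β-rule — branch into (((¬C ∧ C) → D) ↔ D)  //  (((¬A → (C ∧ A)) ∧ (A ↔ ¬A)) ↔ (B ∧ B)).
  branch 1 (add (((¬C ∧ C) → D) ↔ D)):
    (((¬C ∧ C) → D) ↔ D): β-rule — branch into ((¬C ∧ C) → D), D  //  ¬((¬C ∧ C) → D), ¬D.
      branch 1.1 (add ((¬C ∧ C) → D), D):
        ((¬C ∧ C) → D): β-rule — branch into ¬(¬C ∧ C)  //  D.
          branch 1.1.1 (add ¬(¬C ∧ C)):
            ¬(¬C ∧ C): β-rule — branch into ¬¬C  //  ¬C.
              branch 1.1.1.1 (add ¬¬C):
                ○ open, literals {C=T, D=T}.
              branch 1.1.1.2 (add ¬C):
                ○ open, literals {C=F, D=T}.
          branch 1.1.2 (add D):
            ○ open, literals {D=T}.
      branch 1.2 (add ¬((¬C ∧ C) → D), ¬D):
        ¬((¬C ∧ C) → D): α-rule — add (¬C ∧ C), ¬D.
        (¬C ∧ C): α-rule — add ¬C, C.
        × closes — contains both C and ¬C.
  branch 2 (add (((¬A → (C ∧ A)) ∧ (A ↔ ¬A)) ↔ (B ∧ B))):
    (((¬A → (C ∧ A)) ∧ (A ↔ ¬A)) ↔ (B ∧ B)): β-rule — branch into ((¬A → (C ∧ A)) ∧ (A ↔ ¬A)), (B ∧ B)  //  ¬((¬A → (C ∧ A)) ∧ (A ↔ ¬A)), ¬(B ∧ B).
      branch 2.1 (add ((¬A → (C ∧ A)) ∧ (A ↔ ¬A)), (B ∧ B)):
        ((¬A → (C ∧ A)) ∧ (A ↔ ¬A)): α-rule — add (¬A → (C ∧ A)), (A ↔ ¬A).
        (B ∧ B): α-rule — add B, B.
        (¬A → (C ∧ A)): β-rule — branch into ¬¬A  //  (C ∧ A).
          branch 2.1.1 (add ¬¬A):
            (A ↔ ¬A): β-rule — branch into A, ¬A  //  ¬A, ¬¬A.
              branch 2.1.1.1 (add A, ¬A):
                × closes — contains both A and ¬A.
              branch 2.1.1.2 (add ¬A, ¬¬A):
                × closes — contains both A and ¬A.
          branch 2.1.2 (add (C ∧ A)):
            (C ∧ A): α-rule — add C, A.
            (A ↔ ¬A): β-rule — branch into A, ¬A  //  ¬A, ¬¬A.
              branch 2.1.2.1 (add A, ¬A):
                × closes — contains both A and ¬A.
              branch 2.1.2.2 (add ¬A, ¬¬A):
                × closes — contains both A and ¬A.
      branch 2.2 (add ¬((¬A → (C ∧ A)) ∧ (A ↔ ¬A)), ¬(B ∧ B)):
        ¬((¬A → (C ∧ A)) ∧ (A ↔ ¬A)): β-rule — branch into ¬(¬A → (C ∧ A))  //  ¬(A ↔ ¬A).
          branch 2.2.1 (add ¬(¬A → (C ∧ A))):
            ¬(¬A → (C ∧ A)): α-rule — add ¬A, ¬(C ∧ A).
            ¬(B ∧ B): β-rule — branch into ¬B  //  ¬B.
              branch 2.2.1.1 (add ¬B):
                ¬(C ∧ A): β-rule — branch into ¬C  //  ¬A.
                  branch 2.2.1.1.1 (add ¬C):
                    ○ open, literals {A=F, B=F, C=F}.
                  branch 2.2.1.1.2 (add ¬A):
                    ○ open, literals {A=F, B=F}.
              branch 2.2.1.2 (add ¬B):
                ¬(C ∧ A): β-rule — branch into ¬C  //  ¬A.
                  branch 2.2.1.2.1 (add ¬C):
                    ○ open, literals {A=F, B=F, C=F}.
                  branch 2.2.1.2.2 (add ¬A):
                    ○ open, literals {A=F, B=F}.
          branch 2.2.2 (add ¬(A ↔ ¬A)):
            ¬(B ∧ B): β-rule — branch into ¬B  //  ¬B.
              branch 2.2.2.1 (add ¬B):
                ¬(A ↔ ¬A): β-rule — branch into A, ¬¬A  //  ¬A, ¬A.
                  branch 2.2.2.1.1 (add A, ¬¬A):
                    ○ open, literals {A=T, B=F}.
                  branch 2.2.2.1.2 (add ¬A, ¬A):
                    ○ open, literals {A=F, B=F}.
              branch 2.2.2.2 (add ¬B):
                ¬(A ↔ ¬A): β-rule — branch into A, ¬¬A  //  ¬A, ¬A.
                  branch 2.2.2.2.1 (add A, ¬¬A):
                    ○ open, literals {A=T, B=F}.
                  branch 2.2.2.2.2 (add ¬A, ¬A):
                    ○ open, literals {A=F, B=F}.
5 branches closed, 11 open.
Each open branch fixes some atoms; the unmentioned ones are free. Counting distinct full assignments: branch {C=T, D=T} (B, A) contributes 4 new; branch {C=F, D=T} (B, A) contributes 4 new; branch {D=T} (B, C, A) contributes 0 new; branch {A=F, B=F, C=F} (D) contributes 1 new; branch {A=F, B=F} (D, C) contributes 1 new; branch {A=F, B=F, C=F} (D) contributes 0 new; branch {A=F, B=F} (D, C) contributes 0 new; branch {A=T, B=F} (D, C) contributes 2 new; branch {A=F, B=F} (D, C) contributes 0 new; branch {A=T, B=F} (D, C) contributes 0 new; branch {A=F, B=F} (D, C) contributes 0 new. Total: 12.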